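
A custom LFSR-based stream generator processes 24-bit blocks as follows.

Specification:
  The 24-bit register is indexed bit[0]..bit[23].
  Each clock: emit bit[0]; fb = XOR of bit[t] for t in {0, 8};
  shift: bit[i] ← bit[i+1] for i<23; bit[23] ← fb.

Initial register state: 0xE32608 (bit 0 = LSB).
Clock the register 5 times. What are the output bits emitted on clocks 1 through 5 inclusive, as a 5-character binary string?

reg_0 = 0xE32608
clock 1: out=0, reg = 0x719304
clock 2: out=0, reg = 0xB8C982
clock 3: out=0, reg = 0xDC64C1
clock 4: out=1, reg = 0xEE3260
clock 5: out=0, reg = 0x771930

00010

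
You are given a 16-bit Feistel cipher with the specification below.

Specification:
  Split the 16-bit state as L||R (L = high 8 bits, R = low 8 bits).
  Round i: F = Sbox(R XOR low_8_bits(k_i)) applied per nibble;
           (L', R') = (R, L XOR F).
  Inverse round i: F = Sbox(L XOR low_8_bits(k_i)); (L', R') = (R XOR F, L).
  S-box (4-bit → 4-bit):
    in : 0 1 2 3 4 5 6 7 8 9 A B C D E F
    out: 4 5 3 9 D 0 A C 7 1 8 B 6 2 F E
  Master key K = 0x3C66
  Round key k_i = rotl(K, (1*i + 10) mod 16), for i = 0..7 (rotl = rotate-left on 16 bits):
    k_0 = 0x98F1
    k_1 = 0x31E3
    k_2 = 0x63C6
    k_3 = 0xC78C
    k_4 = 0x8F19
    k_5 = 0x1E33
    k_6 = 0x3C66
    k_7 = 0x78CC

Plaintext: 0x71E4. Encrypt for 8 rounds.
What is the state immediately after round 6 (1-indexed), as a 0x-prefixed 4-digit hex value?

s_0 = plaintext = 0x71E4
s_1 = Round(s_0, k_0) = 0xE421
s_2 = Round(s_1, k_1) = 0x2187
s_3 = Round(s_2, k_2) = 0x87F4
s_4 = Round(s_3, k_3) = 0xF440
s_5 = Round(s_4, k_4) = 0x40F5
s_6 = Round(s_5, k_5) = 0xF52A
s_7 = Round(s_6, k_6) = 0x2A23
s_8 = Round(s_7, k_7) = 0x23D4

0xF52A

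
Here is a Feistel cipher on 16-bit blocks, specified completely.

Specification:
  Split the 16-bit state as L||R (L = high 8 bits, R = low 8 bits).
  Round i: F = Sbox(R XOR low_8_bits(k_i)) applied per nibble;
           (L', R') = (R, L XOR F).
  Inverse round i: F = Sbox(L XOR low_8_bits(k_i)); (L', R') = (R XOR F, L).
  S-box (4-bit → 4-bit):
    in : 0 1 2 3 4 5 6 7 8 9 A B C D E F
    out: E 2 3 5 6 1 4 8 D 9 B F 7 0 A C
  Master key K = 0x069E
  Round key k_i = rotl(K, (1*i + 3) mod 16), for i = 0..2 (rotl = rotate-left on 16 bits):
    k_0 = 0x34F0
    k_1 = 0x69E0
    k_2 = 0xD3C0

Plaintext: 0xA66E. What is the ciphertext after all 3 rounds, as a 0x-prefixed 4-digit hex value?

s_0 = plaintext = 0xA66E
s_1 = Round(s_0, k_0) = 0x6E3C
s_2 = Round(s_1, k_1) = 0x3C69
s_3 = Round(s_2, k_2) = 0x6985

0x6985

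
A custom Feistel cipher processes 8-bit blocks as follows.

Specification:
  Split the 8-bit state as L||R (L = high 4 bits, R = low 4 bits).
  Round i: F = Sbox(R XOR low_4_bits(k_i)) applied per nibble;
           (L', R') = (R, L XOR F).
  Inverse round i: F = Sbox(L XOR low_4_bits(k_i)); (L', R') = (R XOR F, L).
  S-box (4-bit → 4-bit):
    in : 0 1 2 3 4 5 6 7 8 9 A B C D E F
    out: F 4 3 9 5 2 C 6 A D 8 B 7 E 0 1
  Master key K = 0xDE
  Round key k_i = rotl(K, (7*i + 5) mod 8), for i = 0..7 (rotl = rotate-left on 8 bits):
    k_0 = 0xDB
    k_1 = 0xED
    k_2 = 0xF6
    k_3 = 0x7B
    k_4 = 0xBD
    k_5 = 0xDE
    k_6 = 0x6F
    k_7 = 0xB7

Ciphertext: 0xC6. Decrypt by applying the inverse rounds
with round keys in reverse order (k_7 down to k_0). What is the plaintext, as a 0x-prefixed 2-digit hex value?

0x5A

s_0 = ciphertext = 0xC6
s_1 = InvRound(s_0, k_7) = 0xDC
s_2 = InvRound(s_1, k_6) = 0xFD
s_3 = InvRound(s_2, k_5) = 0x9F
s_4 = InvRound(s_3, k_4) = 0xA9
s_5 = InvRound(s_4, k_3) = 0xDA
s_6 = InvRound(s_5, k_2) = 0x1D
s_7 = InvRound(s_6, k_1) = 0xA1
s_8 = InvRound(s_7, k_0) = 0x5A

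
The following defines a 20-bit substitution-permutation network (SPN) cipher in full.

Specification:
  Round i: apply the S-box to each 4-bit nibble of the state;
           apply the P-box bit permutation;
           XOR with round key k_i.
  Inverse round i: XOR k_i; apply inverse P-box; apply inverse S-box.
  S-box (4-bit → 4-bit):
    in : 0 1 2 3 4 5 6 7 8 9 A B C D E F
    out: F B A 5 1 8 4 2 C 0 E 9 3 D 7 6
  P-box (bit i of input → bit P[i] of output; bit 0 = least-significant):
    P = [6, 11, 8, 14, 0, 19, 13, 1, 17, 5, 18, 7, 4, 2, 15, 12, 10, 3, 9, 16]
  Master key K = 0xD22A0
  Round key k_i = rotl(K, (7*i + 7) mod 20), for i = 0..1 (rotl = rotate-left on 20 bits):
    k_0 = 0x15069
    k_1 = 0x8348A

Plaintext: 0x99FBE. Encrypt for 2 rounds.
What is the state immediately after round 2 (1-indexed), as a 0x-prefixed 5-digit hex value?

0x14D89

s_0 = plaintext = 0x99FBE
s_1 = Round(s_0, k_0) = 0x5590A
s_2 = Round(s_1, k_1) = 0x14D89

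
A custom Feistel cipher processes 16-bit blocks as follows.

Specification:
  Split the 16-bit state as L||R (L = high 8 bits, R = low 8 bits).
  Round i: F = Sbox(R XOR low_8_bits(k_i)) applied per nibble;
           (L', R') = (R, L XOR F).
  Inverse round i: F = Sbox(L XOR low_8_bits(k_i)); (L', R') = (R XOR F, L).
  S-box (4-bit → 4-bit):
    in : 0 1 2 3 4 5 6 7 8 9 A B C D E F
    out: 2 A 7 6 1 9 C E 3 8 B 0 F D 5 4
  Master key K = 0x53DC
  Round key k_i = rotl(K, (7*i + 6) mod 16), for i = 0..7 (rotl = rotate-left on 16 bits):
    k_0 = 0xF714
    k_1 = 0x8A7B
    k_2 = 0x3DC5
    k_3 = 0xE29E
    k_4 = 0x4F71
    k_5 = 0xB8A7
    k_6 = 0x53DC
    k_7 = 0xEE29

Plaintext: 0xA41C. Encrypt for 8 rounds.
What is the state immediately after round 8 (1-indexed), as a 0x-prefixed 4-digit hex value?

s_0 = plaintext = 0xA41C
s_1 = Round(s_0, k_0) = 0x1C87
s_2 = Round(s_1, k_1) = 0x8753
s_3 = Round(s_2, k_2) = 0x530B
s_4 = Round(s_3, k_3) = 0x0BDA
s_5 = Round(s_4, k_4) = 0xDABB
s_6 = Round(s_5, k_5) = 0xBB75
s_7 = Round(s_6, k_6) = 0x7503
s_8 = Round(s_7, k_7) = 0x030E

0x030E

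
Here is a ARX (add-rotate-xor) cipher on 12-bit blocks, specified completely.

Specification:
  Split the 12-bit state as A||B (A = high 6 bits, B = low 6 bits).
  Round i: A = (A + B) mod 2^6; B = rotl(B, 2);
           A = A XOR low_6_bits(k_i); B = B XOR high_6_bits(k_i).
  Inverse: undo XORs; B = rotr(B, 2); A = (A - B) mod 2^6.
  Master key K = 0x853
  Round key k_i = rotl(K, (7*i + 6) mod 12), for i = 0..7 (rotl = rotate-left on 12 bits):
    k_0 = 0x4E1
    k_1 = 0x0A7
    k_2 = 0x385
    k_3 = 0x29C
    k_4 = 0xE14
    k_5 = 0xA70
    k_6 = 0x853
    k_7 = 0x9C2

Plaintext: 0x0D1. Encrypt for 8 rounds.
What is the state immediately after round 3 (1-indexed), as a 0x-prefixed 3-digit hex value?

0x0A3

s_0 = plaintext = 0x0D1
s_1 = Round(s_0, k_0) = 0xD56
s_2 = Round(s_1, k_1) = 0xB1B
s_3 = Round(s_2, k_2) = 0x0A3
s_4 = Round(s_3, k_3) = 0xE44
s_5 = Round(s_4, k_4) = 0xA68
s_6 = Round(s_5, k_5) = 0x84B
s_7 = Round(s_6, k_6) = 0xFCD
s_8 = Round(s_7, k_7) = 0x393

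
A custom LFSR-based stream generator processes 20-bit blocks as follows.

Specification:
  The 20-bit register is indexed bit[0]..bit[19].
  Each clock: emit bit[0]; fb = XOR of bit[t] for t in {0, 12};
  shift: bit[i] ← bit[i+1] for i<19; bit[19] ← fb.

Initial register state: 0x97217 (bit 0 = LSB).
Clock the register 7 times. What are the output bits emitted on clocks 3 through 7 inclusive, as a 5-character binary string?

10100

reg_0 = 0x97217
clock 1: out=1, reg = 0x4B90B
clock 2: out=1, reg = 0x25C85
clock 3: out=1, reg = 0x12E42
clock 4: out=0, reg = 0x09721
clock 5: out=1, reg = 0x04B90
clock 6: out=0, reg = 0x025C8
clock 7: out=0, reg = 0x012E4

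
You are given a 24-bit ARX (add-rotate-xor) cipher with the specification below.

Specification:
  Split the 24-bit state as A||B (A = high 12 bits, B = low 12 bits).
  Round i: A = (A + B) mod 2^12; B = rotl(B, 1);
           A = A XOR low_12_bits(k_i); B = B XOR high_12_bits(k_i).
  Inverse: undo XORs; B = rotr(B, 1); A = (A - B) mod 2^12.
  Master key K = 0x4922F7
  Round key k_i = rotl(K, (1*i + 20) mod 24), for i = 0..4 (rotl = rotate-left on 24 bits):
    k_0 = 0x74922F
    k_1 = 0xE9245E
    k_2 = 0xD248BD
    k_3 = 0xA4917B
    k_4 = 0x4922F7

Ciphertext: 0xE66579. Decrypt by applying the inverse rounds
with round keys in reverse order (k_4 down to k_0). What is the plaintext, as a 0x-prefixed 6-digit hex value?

0x2EE58F

s_0 = ciphertext = 0xE66579
s_1 = InvRound(s_0, k_4) = 0x39C8F5
s_2 = InvRound(s_1, k_3) = 0x18915E
s_3 = InvRound(s_2, k_2) = 0x2F763D
s_4 = InvRound(s_3, k_1) = 0xA52C57
s_5 = InvRound(s_4, k_0) = 0x2EE58F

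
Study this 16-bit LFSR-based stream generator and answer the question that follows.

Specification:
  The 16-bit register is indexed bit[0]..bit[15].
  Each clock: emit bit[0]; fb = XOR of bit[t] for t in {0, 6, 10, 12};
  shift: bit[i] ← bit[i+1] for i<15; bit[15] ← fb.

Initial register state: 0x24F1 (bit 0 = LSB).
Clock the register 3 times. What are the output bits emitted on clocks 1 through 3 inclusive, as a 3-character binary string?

reg_0 = 0x24F1
clock 1: out=1, reg = 0x9278
clock 2: out=0, reg = 0x493C
clock 3: out=0, reg = 0x249E

100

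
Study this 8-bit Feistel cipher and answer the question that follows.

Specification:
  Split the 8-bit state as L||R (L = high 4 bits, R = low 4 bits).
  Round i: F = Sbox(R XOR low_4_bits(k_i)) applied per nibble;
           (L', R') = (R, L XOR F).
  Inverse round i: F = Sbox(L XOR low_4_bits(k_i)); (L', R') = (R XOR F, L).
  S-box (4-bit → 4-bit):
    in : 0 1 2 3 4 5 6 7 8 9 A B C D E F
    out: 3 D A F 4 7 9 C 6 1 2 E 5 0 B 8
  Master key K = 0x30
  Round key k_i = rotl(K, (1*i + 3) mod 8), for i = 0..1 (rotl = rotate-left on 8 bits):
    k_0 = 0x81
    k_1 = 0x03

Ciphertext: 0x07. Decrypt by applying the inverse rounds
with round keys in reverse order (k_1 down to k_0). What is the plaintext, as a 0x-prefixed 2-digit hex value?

s_0 = ciphertext = 0x07
s_1 = InvRound(s_0, k_1) = 0x80
s_2 = InvRound(s_1, k_0) = 0x18

0x18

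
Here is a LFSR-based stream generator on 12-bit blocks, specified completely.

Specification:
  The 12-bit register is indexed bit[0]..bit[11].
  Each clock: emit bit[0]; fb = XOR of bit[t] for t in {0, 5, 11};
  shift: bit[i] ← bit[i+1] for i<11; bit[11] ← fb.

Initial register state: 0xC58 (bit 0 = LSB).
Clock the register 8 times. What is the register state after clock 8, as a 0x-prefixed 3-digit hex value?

reg_0 = 0xC58
clock 1: out=0, reg = 0xE2C
clock 2: out=0, reg = 0x716
clock 3: out=0, reg = 0x38B
clock 4: out=1, reg = 0x9C5
clock 5: out=1, reg = 0x4E2
clock 6: out=0, reg = 0xA71
clock 7: out=1, reg = 0xD38
clock 8: out=0, reg = 0x69C

0x69C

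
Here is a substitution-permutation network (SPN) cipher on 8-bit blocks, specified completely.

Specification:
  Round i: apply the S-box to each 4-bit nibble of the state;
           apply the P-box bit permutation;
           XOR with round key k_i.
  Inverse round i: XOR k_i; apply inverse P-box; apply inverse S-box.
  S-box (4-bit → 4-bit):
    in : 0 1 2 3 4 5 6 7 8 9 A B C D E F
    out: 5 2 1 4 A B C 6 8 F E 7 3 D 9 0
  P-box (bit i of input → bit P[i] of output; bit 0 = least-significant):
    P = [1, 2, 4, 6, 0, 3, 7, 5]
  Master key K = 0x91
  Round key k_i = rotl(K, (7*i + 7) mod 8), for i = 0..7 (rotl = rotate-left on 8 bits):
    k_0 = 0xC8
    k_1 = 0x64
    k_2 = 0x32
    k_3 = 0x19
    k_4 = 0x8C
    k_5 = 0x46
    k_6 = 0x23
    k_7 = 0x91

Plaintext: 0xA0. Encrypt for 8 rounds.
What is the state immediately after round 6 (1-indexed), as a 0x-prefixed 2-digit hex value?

0x2E

s_0 = plaintext = 0xA0
s_1 = Round(s_0, k_0) = 0x72
s_2 = Round(s_1, k_1) = 0xEE
s_3 = Round(s_2, k_2) = 0x51
s_4 = Round(s_3, k_3) = 0x34
s_5 = Round(s_4, k_4) = 0x48
s_6 = Round(s_5, k_5) = 0x2E
s_7 = Round(s_6, k_6) = 0x60
s_8 = Round(s_7, k_7) = 0x23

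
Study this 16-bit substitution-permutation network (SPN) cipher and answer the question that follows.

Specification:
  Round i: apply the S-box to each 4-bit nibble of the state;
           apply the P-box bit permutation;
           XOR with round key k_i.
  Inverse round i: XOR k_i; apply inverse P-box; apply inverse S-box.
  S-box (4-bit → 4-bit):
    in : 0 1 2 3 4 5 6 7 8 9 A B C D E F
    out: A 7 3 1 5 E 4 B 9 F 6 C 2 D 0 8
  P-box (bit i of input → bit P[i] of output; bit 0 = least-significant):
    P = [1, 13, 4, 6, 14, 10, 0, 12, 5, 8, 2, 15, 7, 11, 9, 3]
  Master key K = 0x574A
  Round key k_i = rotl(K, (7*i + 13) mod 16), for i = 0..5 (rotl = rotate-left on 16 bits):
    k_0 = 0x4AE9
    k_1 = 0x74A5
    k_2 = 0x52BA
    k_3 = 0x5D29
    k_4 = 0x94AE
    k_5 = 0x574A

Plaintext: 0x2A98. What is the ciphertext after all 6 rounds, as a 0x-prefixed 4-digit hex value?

s_0 = plaintext = 0x2A98
s_1 = Round(s_0, k_0) = 0x172E
s_2 = Round(s_1, k_1) = 0xBB05
s_3 = Round(s_2, k_2) = 0xE4E6
s_4 = Round(s_3, k_3) = 0x5D1D
s_5 = Round(s_4, k_4) = 0x5AD1
s_6 = Round(s_5, k_5) = 0x2C55

0x2C55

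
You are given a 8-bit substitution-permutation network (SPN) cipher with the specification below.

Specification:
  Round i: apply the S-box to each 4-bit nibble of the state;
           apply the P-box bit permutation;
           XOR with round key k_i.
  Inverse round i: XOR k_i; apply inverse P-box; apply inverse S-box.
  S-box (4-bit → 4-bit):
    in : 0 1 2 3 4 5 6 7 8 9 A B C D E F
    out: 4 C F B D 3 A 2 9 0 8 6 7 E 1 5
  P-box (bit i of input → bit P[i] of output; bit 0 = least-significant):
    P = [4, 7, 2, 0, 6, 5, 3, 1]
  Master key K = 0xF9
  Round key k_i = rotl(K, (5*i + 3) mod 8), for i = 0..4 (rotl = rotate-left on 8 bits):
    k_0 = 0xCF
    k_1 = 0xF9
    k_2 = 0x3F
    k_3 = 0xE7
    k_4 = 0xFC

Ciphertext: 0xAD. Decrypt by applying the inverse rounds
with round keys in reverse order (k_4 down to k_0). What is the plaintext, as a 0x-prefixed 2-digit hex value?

0x54

s_0 = ciphertext = 0xAD
s_1 = InvRound(s_0, k_4) = 0xE8
s_2 = InvRound(s_1, k_3) = 0x11
s_3 = InvRound(s_2, k_2) = 0xD0
s_4 = InvRound(s_3, k_1) = 0xBA
s_5 = InvRound(s_4, k_0) = 0x54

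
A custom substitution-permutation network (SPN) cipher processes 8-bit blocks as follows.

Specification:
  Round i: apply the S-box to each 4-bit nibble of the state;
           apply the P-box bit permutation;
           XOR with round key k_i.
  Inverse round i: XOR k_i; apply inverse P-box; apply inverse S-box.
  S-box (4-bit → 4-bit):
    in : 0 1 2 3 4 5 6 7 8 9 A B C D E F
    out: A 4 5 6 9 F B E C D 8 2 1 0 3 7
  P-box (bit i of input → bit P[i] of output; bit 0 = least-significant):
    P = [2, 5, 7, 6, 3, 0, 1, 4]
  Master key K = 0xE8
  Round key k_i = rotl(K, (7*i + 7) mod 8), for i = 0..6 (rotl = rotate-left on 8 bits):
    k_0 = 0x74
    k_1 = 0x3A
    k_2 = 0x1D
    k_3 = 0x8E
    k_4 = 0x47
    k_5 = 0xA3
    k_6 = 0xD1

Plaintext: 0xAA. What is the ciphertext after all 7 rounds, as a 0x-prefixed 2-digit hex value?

s_0 = plaintext = 0xAA
s_1 = Round(s_0, k_0) = 0x24
s_2 = Round(s_1, k_1) = 0x74
s_3 = Round(s_2, k_2) = 0x4A
s_4 = Round(s_3, k_3) = 0xD6
s_5 = Round(s_4, k_4) = 0x23
s_6 = Round(s_5, k_5) = 0x09
s_7 = Round(s_6, k_6) = 0x04

0x04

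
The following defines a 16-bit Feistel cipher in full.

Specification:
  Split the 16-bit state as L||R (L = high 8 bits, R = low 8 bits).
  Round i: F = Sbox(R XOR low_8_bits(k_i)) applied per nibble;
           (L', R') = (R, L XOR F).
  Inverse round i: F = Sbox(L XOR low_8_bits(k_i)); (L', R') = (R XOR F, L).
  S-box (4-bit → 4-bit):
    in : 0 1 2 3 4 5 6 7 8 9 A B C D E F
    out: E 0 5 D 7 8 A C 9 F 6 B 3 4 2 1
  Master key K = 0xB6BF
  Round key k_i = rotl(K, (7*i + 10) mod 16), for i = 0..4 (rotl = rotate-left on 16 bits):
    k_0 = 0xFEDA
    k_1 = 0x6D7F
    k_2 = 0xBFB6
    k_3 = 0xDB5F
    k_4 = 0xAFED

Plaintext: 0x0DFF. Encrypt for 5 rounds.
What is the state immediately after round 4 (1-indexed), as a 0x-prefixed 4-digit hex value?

s_0 = plaintext = 0x0DFF
s_1 = Round(s_0, k_0) = 0xFF55
s_2 = Round(s_1, k_1) = 0x55A9
s_3 = Round(s_2, k_2) = 0xA954
s_4 = Round(s_3, k_3) = 0x5442
s_5 = Round(s_4, k_4) = 0x4235

0x5442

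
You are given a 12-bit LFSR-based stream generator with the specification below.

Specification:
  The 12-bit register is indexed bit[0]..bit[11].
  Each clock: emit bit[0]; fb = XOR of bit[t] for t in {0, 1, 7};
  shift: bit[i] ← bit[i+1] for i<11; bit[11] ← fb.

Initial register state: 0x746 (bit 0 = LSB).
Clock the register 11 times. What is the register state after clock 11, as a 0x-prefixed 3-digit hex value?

0xB16

reg_0 = 0x746
clock 1: out=0, reg = 0xBA3
clock 2: out=1, reg = 0xDD1
clock 3: out=1, reg = 0x6E8
clock 4: out=0, reg = 0xB74
clock 5: out=0, reg = 0x5BA
clock 6: out=0, reg = 0x2DD
clock 7: out=1, reg = 0x16E
clock 8: out=0, reg = 0x8B7
clock 9: out=1, reg = 0xC5B
clock 10: out=1, reg = 0x62D
clock 11: out=1, reg = 0xB16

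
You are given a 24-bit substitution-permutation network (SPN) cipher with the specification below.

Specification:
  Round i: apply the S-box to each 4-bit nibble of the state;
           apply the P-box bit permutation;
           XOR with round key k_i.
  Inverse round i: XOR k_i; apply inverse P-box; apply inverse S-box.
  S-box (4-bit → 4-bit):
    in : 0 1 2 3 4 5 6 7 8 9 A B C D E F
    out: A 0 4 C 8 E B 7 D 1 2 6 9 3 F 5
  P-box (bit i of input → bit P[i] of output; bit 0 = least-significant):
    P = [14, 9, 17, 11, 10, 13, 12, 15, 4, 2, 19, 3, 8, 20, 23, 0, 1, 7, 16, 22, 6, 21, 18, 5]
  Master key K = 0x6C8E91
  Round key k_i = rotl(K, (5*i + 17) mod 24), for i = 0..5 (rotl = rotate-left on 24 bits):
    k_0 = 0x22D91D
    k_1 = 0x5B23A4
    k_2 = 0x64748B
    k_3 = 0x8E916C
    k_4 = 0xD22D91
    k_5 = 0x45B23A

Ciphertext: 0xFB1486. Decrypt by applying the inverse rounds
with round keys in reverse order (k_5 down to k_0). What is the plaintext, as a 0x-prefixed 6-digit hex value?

0x9FDF9C

s_0 = ciphertext = 0xFB1486
s_1 = InvRound(s_0, k_5) = 0x5ABE6B
s_2 = InvRound(s_1, k_4) = 0xCDF83A
s_3 = InvRound(s_2, k_3) = 0x989DA8
s_4 = InvRound(s_3, k_2) = 0x5CE20C
s_5 = InvRound(s_4, k_1) = 0x3B944F
s_6 = InvRound(s_5, k_0) = 0x9FDF9C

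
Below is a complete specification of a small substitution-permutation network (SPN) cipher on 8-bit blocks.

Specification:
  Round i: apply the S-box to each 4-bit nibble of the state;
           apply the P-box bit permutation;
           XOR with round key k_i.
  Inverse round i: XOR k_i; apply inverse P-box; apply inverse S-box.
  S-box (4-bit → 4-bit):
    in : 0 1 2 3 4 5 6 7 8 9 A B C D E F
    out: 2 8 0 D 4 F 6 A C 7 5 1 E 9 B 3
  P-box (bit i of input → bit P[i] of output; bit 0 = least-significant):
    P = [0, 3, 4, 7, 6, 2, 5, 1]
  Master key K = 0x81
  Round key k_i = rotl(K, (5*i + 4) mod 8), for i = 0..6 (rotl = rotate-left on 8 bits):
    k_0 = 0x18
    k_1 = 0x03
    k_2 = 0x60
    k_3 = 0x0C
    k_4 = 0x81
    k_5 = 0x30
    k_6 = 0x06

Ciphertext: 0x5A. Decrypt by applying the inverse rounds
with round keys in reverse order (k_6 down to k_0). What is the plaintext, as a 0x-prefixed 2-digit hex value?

0x55

s_0 = ciphertext = 0x5A
s_1 = InvRound(s_0, k_6) = 0xF6
s_2 = InvRound(s_1, k_5) = 0xE1
s_3 = InvRound(s_2, k_4) = 0xA2
s_4 = InvRound(s_3, k_3) = 0xC7
s_5 = InvRound(s_4, k_2) = 0xCD
s_6 = InvRound(s_5, k_1) = 0xE7
s_7 = InvRound(s_6, k_0) = 0x55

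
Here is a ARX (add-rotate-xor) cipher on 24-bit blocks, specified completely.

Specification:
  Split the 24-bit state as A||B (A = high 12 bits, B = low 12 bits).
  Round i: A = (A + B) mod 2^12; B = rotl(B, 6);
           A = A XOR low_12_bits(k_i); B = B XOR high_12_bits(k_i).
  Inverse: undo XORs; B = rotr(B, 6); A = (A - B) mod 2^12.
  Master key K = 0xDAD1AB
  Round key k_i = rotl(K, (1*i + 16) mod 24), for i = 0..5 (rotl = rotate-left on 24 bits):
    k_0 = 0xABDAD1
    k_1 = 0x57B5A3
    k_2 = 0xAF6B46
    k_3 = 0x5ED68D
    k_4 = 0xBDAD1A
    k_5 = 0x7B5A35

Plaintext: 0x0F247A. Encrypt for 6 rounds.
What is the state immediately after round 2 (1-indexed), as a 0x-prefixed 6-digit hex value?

s_0 = plaintext = 0x0F247A
s_1 = Round(s_0, k_0) = 0xFBD42C
s_2 = Round(s_1, k_1) = 0x64AE6B
s_3 = Round(s_2, k_2) = 0xFF300F
s_4 = Round(s_3, k_3) = 0x68F62D
s_5 = Round(s_4, k_4) = 0x1A6082
s_6 = Round(s_5, k_5) = 0x81D737

0x64AE6B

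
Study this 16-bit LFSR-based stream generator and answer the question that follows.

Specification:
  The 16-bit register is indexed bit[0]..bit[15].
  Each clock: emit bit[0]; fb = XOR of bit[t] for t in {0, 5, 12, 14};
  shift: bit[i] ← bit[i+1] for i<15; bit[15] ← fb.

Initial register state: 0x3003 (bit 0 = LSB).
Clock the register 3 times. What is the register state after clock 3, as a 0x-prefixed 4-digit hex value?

reg_0 = 0x3003
clock 1: out=1, reg = 0x1801
clock 2: out=1, reg = 0x0C00
clock 3: out=0, reg = 0x0600

0x0600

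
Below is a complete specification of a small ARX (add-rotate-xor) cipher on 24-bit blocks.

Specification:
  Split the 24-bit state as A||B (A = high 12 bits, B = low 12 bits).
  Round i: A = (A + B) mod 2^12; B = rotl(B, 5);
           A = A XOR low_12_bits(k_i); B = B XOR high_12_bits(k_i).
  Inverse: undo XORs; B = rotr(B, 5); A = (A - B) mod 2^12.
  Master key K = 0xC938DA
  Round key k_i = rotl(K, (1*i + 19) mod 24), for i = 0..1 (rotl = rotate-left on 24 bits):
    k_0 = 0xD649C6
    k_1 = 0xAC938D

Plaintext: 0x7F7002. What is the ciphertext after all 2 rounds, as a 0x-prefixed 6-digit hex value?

s_0 = plaintext = 0x7F7002
s_1 = Round(s_0, k_0) = 0xE3FD24
s_2 = Round(s_1, k_1) = 0x8EEE53

0x8EEE53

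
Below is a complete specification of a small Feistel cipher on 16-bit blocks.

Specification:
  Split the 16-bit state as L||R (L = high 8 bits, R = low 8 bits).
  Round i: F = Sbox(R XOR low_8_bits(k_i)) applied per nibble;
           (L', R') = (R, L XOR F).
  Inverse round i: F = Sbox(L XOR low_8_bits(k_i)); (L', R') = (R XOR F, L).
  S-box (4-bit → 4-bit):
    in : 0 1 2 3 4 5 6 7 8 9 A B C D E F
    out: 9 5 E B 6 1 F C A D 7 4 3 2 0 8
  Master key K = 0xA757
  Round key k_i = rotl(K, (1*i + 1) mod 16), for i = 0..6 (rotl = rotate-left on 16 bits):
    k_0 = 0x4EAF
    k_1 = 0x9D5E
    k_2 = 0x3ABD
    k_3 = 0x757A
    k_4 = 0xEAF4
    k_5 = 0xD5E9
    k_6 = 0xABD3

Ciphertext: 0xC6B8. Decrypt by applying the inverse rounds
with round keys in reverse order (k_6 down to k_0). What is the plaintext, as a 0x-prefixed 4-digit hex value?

s_0 = ciphertext = 0xC6B8
s_1 = InvRound(s_0, k_6) = 0xE9C6
s_2 = InvRound(s_1, k_5) = 0x5FE9
s_3 = InvRound(s_2, k_4) = 0x9D5F
s_4 = InvRound(s_3, k_3) = 0x539D
s_5 = InvRound(s_4, k_2) = 0x9D53
s_6 = InvRound(s_5, k_1) = 0x689D
s_7 = InvRound(s_6, k_0) = 0xA168

0xA168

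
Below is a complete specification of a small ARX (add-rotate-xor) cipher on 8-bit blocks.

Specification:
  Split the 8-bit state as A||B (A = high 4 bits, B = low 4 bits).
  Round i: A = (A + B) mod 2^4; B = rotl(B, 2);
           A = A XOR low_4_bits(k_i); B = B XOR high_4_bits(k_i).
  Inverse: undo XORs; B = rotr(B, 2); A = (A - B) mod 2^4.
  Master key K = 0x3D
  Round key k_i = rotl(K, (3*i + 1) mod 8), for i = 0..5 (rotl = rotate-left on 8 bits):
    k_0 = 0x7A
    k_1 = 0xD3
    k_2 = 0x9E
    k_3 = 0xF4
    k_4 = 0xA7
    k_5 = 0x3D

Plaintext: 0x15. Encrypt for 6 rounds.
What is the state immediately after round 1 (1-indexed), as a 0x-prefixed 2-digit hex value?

0xC2

s_0 = plaintext = 0x15
s_1 = Round(s_0, k_0) = 0xC2
s_2 = Round(s_1, k_1) = 0xD5
s_3 = Round(s_2, k_2) = 0xCC
s_4 = Round(s_3, k_3) = 0xCC
s_5 = Round(s_4, k_4) = 0xF9
s_6 = Round(s_5, k_5) = 0x55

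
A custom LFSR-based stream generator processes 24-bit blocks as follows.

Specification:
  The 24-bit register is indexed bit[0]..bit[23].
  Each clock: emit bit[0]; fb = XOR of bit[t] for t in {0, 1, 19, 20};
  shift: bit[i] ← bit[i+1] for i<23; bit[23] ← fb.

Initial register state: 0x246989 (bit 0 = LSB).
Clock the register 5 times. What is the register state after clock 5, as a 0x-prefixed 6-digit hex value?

0xD9234C

reg_0 = 0x246989
clock 1: out=1, reg = 0x9234C4
clock 2: out=0, reg = 0xC91A62
clock 3: out=0, reg = 0x648D31
clock 4: out=1, reg = 0xB24698
clock 5: out=0, reg = 0xD9234C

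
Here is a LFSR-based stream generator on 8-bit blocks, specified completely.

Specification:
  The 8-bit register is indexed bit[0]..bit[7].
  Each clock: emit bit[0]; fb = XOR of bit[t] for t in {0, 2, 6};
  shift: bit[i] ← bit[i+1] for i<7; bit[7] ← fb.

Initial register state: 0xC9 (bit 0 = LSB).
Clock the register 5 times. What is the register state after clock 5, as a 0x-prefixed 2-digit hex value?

0xC6

reg_0 = 0xC9
clock 1: out=1, reg = 0x64
clock 2: out=0, reg = 0x32
clock 3: out=0, reg = 0x19
clock 4: out=1, reg = 0x8C
clock 5: out=0, reg = 0xC6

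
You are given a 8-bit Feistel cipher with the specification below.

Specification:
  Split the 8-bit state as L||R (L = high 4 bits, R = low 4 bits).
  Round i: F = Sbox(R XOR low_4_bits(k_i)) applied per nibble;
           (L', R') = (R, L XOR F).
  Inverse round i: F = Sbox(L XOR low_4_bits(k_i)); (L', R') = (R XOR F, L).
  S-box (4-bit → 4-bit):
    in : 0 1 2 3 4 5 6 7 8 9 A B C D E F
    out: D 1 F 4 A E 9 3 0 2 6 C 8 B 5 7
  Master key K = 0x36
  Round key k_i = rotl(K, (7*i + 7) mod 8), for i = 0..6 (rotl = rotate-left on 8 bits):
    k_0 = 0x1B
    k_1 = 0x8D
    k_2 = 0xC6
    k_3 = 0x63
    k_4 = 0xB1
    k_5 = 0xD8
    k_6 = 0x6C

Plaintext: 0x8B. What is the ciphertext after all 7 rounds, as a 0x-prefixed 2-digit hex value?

0x38

s_0 = plaintext = 0x8B
s_1 = Round(s_0, k_0) = 0xB5
s_2 = Round(s_1, k_1) = 0x5B
s_3 = Round(s_2, k_2) = 0xBE
s_4 = Round(s_3, k_3) = 0xE0
s_5 = Round(s_4, k_4) = 0x0F
s_6 = Round(s_5, k_5) = 0xF3
s_7 = Round(s_6, k_6) = 0x38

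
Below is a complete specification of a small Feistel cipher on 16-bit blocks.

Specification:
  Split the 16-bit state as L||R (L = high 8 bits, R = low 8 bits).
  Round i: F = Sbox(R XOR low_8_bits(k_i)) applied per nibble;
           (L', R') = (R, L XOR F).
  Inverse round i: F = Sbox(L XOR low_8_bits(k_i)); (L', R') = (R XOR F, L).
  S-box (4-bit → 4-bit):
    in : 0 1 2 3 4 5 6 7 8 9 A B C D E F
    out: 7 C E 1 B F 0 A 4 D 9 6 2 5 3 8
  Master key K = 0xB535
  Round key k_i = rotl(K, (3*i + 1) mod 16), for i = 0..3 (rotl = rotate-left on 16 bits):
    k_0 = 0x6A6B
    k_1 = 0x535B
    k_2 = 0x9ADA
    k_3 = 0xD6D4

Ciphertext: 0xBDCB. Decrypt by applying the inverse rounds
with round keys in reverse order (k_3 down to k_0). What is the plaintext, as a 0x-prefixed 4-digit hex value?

s_0 = ciphertext = 0xBDCB
s_1 = InvRound(s_0, k_3) = 0xC6BD
s_2 = InvRound(s_1, k_2) = 0x7FC6
s_3 = InvRound(s_2, k_1) = 0x2D7F
s_4 = InvRound(s_3, k_0) = 0xCF2D

0xCF2D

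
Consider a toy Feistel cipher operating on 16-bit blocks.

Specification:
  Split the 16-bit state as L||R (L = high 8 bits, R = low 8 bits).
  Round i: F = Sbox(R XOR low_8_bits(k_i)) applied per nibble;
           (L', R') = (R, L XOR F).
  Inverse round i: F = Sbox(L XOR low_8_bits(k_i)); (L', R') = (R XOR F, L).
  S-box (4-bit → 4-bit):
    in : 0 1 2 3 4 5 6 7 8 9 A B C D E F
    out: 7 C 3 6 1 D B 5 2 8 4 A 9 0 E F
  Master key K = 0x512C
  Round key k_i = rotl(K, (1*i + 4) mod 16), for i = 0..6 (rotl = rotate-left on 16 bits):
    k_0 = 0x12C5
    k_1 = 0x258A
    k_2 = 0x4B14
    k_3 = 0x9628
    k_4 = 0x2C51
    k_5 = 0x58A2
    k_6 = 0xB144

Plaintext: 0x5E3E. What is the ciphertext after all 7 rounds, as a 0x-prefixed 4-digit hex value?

s_0 = plaintext = 0x5E3E
s_1 = Round(s_0, k_0) = 0x3EA4
s_2 = Round(s_1, k_1) = 0xA400
s_3 = Round(s_2, k_2) = 0x0065
s_4 = Round(s_3, k_3) = 0x6510
s_5 = Round(s_4, k_4) = 0x1079
s_6 = Round(s_5, k_5) = 0x791A
s_7 = Round(s_6, k_6) = 0x1AA7

0x1AA7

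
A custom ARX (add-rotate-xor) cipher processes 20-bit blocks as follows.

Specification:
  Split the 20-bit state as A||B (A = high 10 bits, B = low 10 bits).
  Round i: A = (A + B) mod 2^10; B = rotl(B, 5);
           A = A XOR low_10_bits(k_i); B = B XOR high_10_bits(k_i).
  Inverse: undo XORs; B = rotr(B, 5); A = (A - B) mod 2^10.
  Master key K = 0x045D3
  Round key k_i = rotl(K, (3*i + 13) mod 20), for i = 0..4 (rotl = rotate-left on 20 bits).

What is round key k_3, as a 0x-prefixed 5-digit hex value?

0x1174C

K = 0x045D3
k_0 = rotl(K, (3*0+13) mod 20) = rotl(K, 13) = 0xA608B
k_1 = rotl(K, (3*1+13) mod 20) = rotl(K, 16) = 0x3045D
k_2 = rotl(K, (3*2+13) mod 20) = rotl(K, 19) = 0x822E9
k_3 = rotl(K, (3*3+13) mod 20) = rotl(K, 2) = 0x1174C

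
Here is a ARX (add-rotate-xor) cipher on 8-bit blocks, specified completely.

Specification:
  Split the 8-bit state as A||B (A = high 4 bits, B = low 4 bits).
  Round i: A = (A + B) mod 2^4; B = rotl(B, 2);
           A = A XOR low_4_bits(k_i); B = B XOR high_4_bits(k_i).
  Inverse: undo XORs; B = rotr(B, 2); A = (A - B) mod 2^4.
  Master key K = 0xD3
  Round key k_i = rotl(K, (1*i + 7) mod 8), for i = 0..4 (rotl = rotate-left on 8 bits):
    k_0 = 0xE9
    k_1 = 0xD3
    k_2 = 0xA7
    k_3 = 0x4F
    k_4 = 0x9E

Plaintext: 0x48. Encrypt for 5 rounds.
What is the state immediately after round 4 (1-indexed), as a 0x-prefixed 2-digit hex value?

s_0 = plaintext = 0x48
s_1 = Round(s_0, k_0) = 0x5C
s_2 = Round(s_1, k_1) = 0x2E
s_3 = Round(s_2, k_2) = 0x71
s_4 = Round(s_3, k_3) = 0x70
s_5 = Round(s_4, k_4) = 0x99

0x70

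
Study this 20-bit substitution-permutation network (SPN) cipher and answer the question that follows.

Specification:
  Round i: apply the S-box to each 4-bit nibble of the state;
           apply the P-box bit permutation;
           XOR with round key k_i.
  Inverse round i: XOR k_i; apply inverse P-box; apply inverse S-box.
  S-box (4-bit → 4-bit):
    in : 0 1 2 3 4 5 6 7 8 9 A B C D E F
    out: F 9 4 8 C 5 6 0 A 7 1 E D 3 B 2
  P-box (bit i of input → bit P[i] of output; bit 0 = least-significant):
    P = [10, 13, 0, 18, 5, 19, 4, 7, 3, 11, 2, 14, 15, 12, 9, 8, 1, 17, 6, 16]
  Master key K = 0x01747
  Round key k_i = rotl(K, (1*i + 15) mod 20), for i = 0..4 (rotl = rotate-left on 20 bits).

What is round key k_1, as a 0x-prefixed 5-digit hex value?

K = 0x01747
k_0 = rotl(K, (1*0+15) mod 20) = rotl(K, 15) = 0x380BA
k_1 = rotl(K, (1*1+15) mod 20) = rotl(K, 16) = 0x70174

0x70174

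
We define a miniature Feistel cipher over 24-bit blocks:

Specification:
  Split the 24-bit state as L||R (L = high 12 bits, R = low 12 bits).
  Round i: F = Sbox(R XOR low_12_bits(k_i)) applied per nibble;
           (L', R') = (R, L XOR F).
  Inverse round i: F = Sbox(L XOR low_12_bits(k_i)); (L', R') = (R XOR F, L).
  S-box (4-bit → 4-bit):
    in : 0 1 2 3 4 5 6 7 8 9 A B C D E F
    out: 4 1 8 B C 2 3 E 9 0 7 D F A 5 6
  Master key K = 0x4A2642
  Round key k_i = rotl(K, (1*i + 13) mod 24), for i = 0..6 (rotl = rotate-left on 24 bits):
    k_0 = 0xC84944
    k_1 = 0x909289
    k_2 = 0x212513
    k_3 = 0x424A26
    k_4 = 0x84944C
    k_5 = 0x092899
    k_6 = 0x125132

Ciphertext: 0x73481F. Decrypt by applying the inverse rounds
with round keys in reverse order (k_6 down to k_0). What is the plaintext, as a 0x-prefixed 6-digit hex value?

s_0 = ciphertext = 0x73481F
s_1 = InvRound(s_0, k_6) = 0xB5C734
s_2 = InvRound(s_1, k_5) = 0xCC6B5C
s_3 = InvRound(s_2, k_4) = 0x2CBCC6
s_4 = InvRound(s_3, k_3) = 0x59C2CB
s_5 = InvRound(s_4, k_2) = 0x65D59C
s_6 = InvRound(s_5, k_1) = 0x93065D
s_7 = InvRound(s_6, k_0) = 0x2B1930

0x2B1930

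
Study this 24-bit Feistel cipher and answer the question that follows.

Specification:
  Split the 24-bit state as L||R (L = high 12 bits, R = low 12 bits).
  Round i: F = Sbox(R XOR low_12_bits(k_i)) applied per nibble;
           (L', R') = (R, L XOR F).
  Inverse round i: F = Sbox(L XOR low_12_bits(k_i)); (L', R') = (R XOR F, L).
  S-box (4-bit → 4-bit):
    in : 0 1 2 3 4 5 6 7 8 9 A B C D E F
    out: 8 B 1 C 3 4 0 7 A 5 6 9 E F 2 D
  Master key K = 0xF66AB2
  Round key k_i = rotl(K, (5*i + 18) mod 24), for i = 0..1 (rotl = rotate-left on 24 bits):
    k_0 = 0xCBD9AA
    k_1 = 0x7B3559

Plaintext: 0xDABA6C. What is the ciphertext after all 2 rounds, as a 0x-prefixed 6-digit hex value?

0x14B9DD

s_0 = plaintext = 0xDABA6C
s_1 = Round(s_0, k_0) = 0xA6C14B
s_2 = Round(s_1, k_1) = 0x14B9DD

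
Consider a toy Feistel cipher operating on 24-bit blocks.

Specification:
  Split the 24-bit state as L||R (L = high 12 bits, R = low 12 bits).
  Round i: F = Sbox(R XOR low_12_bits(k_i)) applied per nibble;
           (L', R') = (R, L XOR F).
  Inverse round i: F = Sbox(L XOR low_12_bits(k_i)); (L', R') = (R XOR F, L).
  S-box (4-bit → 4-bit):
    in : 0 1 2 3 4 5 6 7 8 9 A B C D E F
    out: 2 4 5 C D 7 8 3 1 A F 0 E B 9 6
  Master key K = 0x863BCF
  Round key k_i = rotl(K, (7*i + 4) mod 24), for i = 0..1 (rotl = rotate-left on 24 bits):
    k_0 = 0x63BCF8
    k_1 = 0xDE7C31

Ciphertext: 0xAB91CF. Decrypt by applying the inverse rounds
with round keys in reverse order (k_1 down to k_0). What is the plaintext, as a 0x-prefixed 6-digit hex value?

s_0 = ciphertext = 0xAB91CF
s_1 = InvRound(s_0, k_1) = 0x9DEAB9
s_2 = InvRound(s_1, k_0) = 0xDE19DE

0xDE19DE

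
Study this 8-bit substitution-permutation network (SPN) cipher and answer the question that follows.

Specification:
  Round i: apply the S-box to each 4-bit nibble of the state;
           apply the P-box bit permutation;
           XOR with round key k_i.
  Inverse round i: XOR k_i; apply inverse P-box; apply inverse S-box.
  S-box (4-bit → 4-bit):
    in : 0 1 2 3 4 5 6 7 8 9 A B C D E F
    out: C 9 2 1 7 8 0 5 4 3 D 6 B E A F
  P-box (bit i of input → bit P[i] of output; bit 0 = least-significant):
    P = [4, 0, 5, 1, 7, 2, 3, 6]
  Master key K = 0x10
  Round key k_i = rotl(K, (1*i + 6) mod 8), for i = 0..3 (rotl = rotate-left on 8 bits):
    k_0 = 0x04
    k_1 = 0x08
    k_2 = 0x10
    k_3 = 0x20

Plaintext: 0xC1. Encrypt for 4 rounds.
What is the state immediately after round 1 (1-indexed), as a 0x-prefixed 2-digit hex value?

0xD2

s_0 = plaintext = 0xC1
s_1 = Round(s_0, k_0) = 0xD2
s_2 = Round(s_1, k_1) = 0x45
s_3 = Round(s_2, k_2) = 0x9E
s_4 = Round(s_3, k_3) = 0xA7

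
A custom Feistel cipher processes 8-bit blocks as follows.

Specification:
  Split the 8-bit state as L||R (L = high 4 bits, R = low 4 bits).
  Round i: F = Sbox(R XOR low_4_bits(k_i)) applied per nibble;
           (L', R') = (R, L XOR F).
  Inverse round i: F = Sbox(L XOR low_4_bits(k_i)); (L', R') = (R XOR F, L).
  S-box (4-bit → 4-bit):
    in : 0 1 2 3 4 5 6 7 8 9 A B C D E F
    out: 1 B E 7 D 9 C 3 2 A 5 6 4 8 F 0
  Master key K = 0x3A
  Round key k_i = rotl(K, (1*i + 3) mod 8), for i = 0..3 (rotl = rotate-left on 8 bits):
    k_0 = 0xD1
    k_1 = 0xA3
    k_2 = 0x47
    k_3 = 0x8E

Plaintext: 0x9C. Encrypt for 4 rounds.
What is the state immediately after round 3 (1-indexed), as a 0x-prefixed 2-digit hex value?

s_0 = plaintext = 0x9C
s_1 = Round(s_0, k_0) = 0xC1
s_2 = Round(s_1, k_1) = 0x12
s_3 = Round(s_2, k_2) = 0x28
s_4 = Round(s_3, k_3) = 0x8E

0x28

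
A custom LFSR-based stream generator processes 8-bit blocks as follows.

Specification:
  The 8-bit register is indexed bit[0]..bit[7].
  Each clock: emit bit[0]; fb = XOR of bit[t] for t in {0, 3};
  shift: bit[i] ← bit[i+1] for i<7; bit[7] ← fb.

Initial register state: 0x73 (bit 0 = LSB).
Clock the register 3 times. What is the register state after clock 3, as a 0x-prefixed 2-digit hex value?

reg_0 = 0x73
clock 1: out=1, reg = 0xB9
clock 2: out=1, reg = 0x5C
clock 3: out=0, reg = 0xAE

0xAE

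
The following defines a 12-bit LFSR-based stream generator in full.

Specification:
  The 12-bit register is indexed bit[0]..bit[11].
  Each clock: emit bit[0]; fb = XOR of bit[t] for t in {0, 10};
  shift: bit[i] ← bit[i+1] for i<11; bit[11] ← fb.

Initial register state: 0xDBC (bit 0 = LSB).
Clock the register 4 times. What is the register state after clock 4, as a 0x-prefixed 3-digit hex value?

0x3DB

reg_0 = 0xDBC
clock 1: out=0, reg = 0xEDE
clock 2: out=0, reg = 0xF6F
clock 3: out=1, reg = 0x7B7
clock 4: out=1, reg = 0x3DB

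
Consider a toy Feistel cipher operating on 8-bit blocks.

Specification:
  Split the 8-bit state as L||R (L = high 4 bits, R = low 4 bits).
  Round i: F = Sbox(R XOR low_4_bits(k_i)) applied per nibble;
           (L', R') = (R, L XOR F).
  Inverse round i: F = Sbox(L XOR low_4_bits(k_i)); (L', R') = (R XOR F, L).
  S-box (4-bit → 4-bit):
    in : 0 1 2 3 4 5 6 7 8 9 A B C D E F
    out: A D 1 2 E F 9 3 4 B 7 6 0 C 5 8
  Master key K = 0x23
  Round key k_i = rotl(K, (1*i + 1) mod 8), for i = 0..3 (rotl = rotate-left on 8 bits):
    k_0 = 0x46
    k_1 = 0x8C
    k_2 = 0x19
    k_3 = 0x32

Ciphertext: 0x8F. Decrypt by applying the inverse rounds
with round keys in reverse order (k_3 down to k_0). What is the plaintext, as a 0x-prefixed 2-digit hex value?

0xA3

s_0 = ciphertext = 0x8F
s_1 = InvRound(s_0, k_3) = 0x88
s_2 = InvRound(s_1, k_2) = 0x58
s_3 = InvRound(s_2, k_1) = 0x35
s_4 = InvRound(s_3, k_0) = 0xA3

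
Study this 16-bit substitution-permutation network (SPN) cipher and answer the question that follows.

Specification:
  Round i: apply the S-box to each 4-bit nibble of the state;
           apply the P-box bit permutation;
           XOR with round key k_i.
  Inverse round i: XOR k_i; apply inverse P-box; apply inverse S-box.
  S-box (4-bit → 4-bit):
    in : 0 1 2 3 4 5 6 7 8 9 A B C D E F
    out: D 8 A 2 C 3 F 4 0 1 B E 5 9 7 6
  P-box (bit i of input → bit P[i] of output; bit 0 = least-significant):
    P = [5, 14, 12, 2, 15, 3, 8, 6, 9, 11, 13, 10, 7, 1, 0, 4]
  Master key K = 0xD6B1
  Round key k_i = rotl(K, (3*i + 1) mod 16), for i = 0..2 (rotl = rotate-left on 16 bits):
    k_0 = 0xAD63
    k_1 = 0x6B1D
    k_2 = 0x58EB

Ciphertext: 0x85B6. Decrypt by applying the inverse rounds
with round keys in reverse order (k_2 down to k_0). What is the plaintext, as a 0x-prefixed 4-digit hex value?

0x395D

s_0 = ciphertext = 0x85B6
s_1 = InvRound(s_0, k_2) = 0x426B
s_2 = InvRound(s_1, k_1) = 0x2F4D
s_3 = InvRound(s_2, k_0) = 0x395D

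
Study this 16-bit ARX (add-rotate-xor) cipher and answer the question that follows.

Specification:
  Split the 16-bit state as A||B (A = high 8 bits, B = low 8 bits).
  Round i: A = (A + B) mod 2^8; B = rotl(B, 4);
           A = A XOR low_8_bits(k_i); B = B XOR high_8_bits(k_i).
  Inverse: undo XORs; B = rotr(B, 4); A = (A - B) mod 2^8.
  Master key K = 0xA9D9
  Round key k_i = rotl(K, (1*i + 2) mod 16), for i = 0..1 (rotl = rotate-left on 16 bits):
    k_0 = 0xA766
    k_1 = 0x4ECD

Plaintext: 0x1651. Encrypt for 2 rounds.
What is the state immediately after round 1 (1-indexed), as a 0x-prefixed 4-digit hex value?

s_0 = plaintext = 0x1651
s_1 = Round(s_0, k_0) = 0x01B2
s_2 = Round(s_1, k_1) = 0x7E65

0x01B2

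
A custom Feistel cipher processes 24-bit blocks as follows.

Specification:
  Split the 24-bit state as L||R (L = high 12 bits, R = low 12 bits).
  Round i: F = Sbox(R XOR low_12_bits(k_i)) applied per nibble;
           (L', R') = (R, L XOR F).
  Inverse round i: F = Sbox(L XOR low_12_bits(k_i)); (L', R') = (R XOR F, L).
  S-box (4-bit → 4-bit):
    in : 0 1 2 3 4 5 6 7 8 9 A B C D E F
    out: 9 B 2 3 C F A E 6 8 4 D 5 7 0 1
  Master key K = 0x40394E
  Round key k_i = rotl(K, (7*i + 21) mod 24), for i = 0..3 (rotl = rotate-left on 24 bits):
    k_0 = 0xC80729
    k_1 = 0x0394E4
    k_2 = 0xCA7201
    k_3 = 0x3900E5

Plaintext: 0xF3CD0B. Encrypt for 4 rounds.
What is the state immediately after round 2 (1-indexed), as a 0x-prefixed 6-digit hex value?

s_0 = plaintext = 0xF3CD0B
s_1 = Round(s_0, k_0) = 0xD0BB1E
s_2 = Round(s_1, k_1) = 0xB1EC1F
s_3 = Round(s_2, k_2) = 0xC1FBAE
s_4 = Round(s_3, k_3) = 0xBAE1D2

0xB1EC1F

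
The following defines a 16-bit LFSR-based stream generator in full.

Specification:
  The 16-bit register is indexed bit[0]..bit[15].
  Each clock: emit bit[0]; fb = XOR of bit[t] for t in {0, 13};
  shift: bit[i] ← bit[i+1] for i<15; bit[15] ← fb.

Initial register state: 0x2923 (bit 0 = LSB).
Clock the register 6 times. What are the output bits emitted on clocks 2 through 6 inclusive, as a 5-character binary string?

10001

reg_0 = 0x2923
clock 1: out=1, reg = 0x1491
clock 2: out=1, reg = 0x8A48
clock 3: out=0, reg = 0x4524
clock 4: out=0, reg = 0x2292
clock 5: out=0, reg = 0x9149
clock 6: out=1, reg = 0xC8A4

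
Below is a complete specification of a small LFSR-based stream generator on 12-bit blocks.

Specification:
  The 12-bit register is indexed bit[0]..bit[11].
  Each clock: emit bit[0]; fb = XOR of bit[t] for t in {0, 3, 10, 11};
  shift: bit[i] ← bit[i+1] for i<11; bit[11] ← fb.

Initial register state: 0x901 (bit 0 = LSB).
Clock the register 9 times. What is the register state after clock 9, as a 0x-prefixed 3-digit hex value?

reg_0 = 0x901
clock 1: out=1, reg = 0x480
clock 2: out=0, reg = 0xA40
clock 3: out=0, reg = 0xD20
clock 4: out=0, reg = 0x690
clock 5: out=0, reg = 0xB48
clock 6: out=0, reg = 0x5A4
clock 7: out=0, reg = 0xAD2
clock 8: out=0, reg = 0xD69
clock 9: out=1, reg = 0x6B4

0x6B4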